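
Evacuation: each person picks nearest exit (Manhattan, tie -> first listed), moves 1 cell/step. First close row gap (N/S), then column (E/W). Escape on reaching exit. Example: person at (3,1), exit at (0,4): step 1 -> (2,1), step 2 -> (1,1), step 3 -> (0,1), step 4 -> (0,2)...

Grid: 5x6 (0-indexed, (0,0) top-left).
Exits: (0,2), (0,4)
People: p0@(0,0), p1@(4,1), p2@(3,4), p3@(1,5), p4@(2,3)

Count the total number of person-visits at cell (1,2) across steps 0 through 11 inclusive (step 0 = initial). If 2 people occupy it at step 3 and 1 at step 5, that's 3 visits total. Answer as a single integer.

Answer: 0

Derivation:
Step 0: p0@(0,0) p1@(4,1) p2@(3,4) p3@(1,5) p4@(2,3) -> at (1,2): 0 [-], cum=0
Step 1: p0@(0,1) p1@(3,1) p2@(2,4) p3@(0,5) p4@(1,3) -> at (1,2): 0 [-], cum=0
Step 2: p0@ESC p1@(2,1) p2@(1,4) p3@ESC p4@(0,3) -> at (1,2): 0 [-], cum=0
Step 3: p0@ESC p1@(1,1) p2@ESC p3@ESC p4@ESC -> at (1,2): 0 [-], cum=0
Step 4: p0@ESC p1@(0,1) p2@ESC p3@ESC p4@ESC -> at (1,2): 0 [-], cum=0
Step 5: p0@ESC p1@ESC p2@ESC p3@ESC p4@ESC -> at (1,2): 0 [-], cum=0
Total visits = 0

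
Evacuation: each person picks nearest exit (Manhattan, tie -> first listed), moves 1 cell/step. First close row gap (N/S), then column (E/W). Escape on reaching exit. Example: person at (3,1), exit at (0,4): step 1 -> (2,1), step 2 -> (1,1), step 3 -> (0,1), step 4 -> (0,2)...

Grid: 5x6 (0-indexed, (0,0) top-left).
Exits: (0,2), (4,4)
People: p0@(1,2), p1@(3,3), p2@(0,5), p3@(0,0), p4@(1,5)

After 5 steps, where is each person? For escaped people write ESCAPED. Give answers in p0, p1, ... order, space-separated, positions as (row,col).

Step 1: p0:(1,2)->(0,2)->EXIT | p1:(3,3)->(4,3) | p2:(0,5)->(0,4) | p3:(0,0)->(0,1) | p4:(1,5)->(0,5)
Step 2: p0:escaped | p1:(4,3)->(4,4)->EXIT | p2:(0,4)->(0,3) | p3:(0,1)->(0,2)->EXIT | p4:(0,5)->(0,4)
Step 3: p0:escaped | p1:escaped | p2:(0,3)->(0,2)->EXIT | p3:escaped | p4:(0,4)->(0,3)
Step 4: p0:escaped | p1:escaped | p2:escaped | p3:escaped | p4:(0,3)->(0,2)->EXIT

ESCAPED ESCAPED ESCAPED ESCAPED ESCAPED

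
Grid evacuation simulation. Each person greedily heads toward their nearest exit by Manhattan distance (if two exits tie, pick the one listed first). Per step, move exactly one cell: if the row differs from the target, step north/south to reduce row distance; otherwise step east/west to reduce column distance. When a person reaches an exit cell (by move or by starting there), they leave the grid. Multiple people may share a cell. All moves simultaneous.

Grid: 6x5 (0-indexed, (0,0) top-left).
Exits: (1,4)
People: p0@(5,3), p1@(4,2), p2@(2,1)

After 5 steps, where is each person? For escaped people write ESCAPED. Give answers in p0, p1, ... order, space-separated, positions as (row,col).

Step 1: p0:(5,3)->(4,3) | p1:(4,2)->(3,2) | p2:(2,1)->(1,1)
Step 2: p0:(4,3)->(3,3) | p1:(3,2)->(2,2) | p2:(1,1)->(1,2)
Step 3: p0:(3,3)->(2,3) | p1:(2,2)->(1,2) | p2:(1,2)->(1,3)
Step 4: p0:(2,3)->(1,3) | p1:(1,2)->(1,3) | p2:(1,3)->(1,4)->EXIT
Step 5: p0:(1,3)->(1,4)->EXIT | p1:(1,3)->(1,4)->EXIT | p2:escaped

ESCAPED ESCAPED ESCAPED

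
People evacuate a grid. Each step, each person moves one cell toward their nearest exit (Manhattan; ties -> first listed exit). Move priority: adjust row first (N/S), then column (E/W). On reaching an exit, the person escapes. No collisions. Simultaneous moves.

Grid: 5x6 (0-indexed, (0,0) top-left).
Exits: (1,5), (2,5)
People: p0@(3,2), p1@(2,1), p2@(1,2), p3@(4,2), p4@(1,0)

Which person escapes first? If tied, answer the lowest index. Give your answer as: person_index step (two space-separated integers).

Answer: 2 3

Derivation:
Step 1: p0:(3,2)->(2,2) | p1:(2,1)->(2,2) | p2:(1,2)->(1,3) | p3:(4,2)->(3,2) | p4:(1,0)->(1,1)
Step 2: p0:(2,2)->(2,3) | p1:(2,2)->(2,3) | p2:(1,3)->(1,4) | p3:(3,2)->(2,2) | p4:(1,1)->(1,2)
Step 3: p0:(2,3)->(2,4) | p1:(2,3)->(2,4) | p2:(1,4)->(1,5)->EXIT | p3:(2,2)->(2,3) | p4:(1,2)->(1,3)
Step 4: p0:(2,4)->(2,5)->EXIT | p1:(2,4)->(2,5)->EXIT | p2:escaped | p3:(2,3)->(2,4) | p4:(1,3)->(1,4)
Step 5: p0:escaped | p1:escaped | p2:escaped | p3:(2,4)->(2,5)->EXIT | p4:(1,4)->(1,5)->EXIT
Exit steps: [4, 4, 3, 5, 5]
First to escape: p2 at step 3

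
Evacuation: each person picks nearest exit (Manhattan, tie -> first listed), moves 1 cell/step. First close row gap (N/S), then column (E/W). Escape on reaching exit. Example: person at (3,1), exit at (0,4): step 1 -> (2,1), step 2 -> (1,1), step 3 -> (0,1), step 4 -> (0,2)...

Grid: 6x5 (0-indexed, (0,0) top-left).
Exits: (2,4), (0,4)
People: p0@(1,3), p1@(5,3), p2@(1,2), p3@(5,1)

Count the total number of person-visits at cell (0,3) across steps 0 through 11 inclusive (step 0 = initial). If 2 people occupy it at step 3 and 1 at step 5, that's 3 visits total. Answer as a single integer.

Answer: 0

Derivation:
Step 0: p0@(1,3) p1@(5,3) p2@(1,2) p3@(5,1) -> at (0,3): 0 [-], cum=0
Step 1: p0@(2,3) p1@(4,3) p2@(2,2) p3@(4,1) -> at (0,3): 0 [-], cum=0
Step 2: p0@ESC p1@(3,3) p2@(2,3) p3@(3,1) -> at (0,3): 0 [-], cum=0
Step 3: p0@ESC p1@(2,3) p2@ESC p3@(2,1) -> at (0,3): 0 [-], cum=0
Step 4: p0@ESC p1@ESC p2@ESC p3@(2,2) -> at (0,3): 0 [-], cum=0
Step 5: p0@ESC p1@ESC p2@ESC p3@(2,3) -> at (0,3): 0 [-], cum=0
Step 6: p0@ESC p1@ESC p2@ESC p3@ESC -> at (0,3): 0 [-], cum=0
Total visits = 0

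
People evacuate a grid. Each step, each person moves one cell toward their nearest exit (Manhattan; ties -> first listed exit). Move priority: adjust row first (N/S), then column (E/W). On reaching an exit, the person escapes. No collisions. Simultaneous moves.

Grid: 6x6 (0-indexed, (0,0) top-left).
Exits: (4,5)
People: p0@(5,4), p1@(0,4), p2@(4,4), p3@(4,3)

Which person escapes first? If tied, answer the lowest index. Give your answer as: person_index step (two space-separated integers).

Answer: 2 1

Derivation:
Step 1: p0:(5,4)->(4,4) | p1:(0,4)->(1,4) | p2:(4,4)->(4,5)->EXIT | p3:(4,3)->(4,4)
Step 2: p0:(4,4)->(4,5)->EXIT | p1:(1,4)->(2,4) | p2:escaped | p3:(4,4)->(4,5)->EXIT
Step 3: p0:escaped | p1:(2,4)->(3,4) | p2:escaped | p3:escaped
Step 4: p0:escaped | p1:(3,4)->(4,4) | p2:escaped | p3:escaped
Step 5: p0:escaped | p1:(4,4)->(4,5)->EXIT | p2:escaped | p3:escaped
Exit steps: [2, 5, 1, 2]
First to escape: p2 at step 1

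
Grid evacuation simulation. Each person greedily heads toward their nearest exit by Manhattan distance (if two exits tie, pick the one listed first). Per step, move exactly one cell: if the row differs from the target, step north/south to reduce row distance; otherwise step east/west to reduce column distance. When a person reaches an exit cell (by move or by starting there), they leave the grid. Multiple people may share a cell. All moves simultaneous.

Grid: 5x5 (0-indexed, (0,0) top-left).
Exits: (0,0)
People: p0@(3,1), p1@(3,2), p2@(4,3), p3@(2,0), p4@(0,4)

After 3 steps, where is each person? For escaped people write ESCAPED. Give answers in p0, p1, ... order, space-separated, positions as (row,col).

Step 1: p0:(3,1)->(2,1) | p1:(3,2)->(2,2) | p2:(4,3)->(3,3) | p3:(2,0)->(1,0) | p4:(0,4)->(0,3)
Step 2: p0:(2,1)->(1,1) | p1:(2,2)->(1,2) | p2:(3,3)->(2,3) | p3:(1,0)->(0,0)->EXIT | p4:(0,3)->(0,2)
Step 3: p0:(1,1)->(0,1) | p1:(1,2)->(0,2) | p2:(2,3)->(1,3) | p3:escaped | p4:(0,2)->(0,1)

(0,1) (0,2) (1,3) ESCAPED (0,1)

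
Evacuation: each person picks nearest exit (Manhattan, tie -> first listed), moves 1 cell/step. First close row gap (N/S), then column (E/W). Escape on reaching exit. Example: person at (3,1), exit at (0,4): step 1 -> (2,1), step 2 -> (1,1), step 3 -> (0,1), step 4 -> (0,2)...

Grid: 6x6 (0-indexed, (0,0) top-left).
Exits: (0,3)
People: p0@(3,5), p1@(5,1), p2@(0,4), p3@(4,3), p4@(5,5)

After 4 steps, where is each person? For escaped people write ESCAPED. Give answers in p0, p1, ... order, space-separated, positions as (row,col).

Step 1: p0:(3,5)->(2,5) | p1:(5,1)->(4,1) | p2:(0,4)->(0,3)->EXIT | p3:(4,3)->(3,3) | p4:(5,5)->(4,5)
Step 2: p0:(2,5)->(1,5) | p1:(4,1)->(3,1) | p2:escaped | p3:(3,3)->(2,3) | p4:(4,5)->(3,5)
Step 3: p0:(1,5)->(0,5) | p1:(3,1)->(2,1) | p2:escaped | p3:(2,3)->(1,3) | p4:(3,5)->(2,5)
Step 4: p0:(0,5)->(0,4) | p1:(2,1)->(1,1) | p2:escaped | p3:(1,3)->(0,3)->EXIT | p4:(2,5)->(1,5)

(0,4) (1,1) ESCAPED ESCAPED (1,5)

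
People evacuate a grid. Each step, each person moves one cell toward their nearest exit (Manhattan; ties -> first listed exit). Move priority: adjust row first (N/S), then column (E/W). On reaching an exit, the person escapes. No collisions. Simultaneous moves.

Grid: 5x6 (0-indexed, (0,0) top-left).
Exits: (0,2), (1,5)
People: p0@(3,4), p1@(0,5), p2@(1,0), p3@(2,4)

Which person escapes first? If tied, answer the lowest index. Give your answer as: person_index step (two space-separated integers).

Answer: 1 1

Derivation:
Step 1: p0:(3,4)->(2,4) | p1:(0,5)->(1,5)->EXIT | p2:(1,0)->(0,0) | p3:(2,4)->(1,4)
Step 2: p0:(2,4)->(1,4) | p1:escaped | p2:(0,0)->(0,1) | p3:(1,4)->(1,5)->EXIT
Step 3: p0:(1,4)->(1,5)->EXIT | p1:escaped | p2:(0,1)->(0,2)->EXIT | p3:escaped
Exit steps: [3, 1, 3, 2]
First to escape: p1 at step 1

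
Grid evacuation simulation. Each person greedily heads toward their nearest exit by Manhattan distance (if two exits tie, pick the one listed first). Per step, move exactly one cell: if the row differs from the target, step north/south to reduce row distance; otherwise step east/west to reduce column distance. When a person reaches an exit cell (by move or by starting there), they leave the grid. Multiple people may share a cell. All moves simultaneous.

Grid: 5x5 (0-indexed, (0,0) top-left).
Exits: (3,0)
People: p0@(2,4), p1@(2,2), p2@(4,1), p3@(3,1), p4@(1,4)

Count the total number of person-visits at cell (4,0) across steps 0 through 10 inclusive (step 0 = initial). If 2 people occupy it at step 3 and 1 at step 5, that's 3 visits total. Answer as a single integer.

Answer: 0

Derivation:
Step 0: p0@(2,4) p1@(2,2) p2@(4,1) p3@(3,1) p4@(1,4) -> at (4,0): 0 [-], cum=0
Step 1: p0@(3,4) p1@(3,2) p2@(3,1) p3@ESC p4@(2,4) -> at (4,0): 0 [-], cum=0
Step 2: p0@(3,3) p1@(3,1) p2@ESC p3@ESC p4@(3,4) -> at (4,0): 0 [-], cum=0
Step 3: p0@(3,2) p1@ESC p2@ESC p3@ESC p4@(3,3) -> at (4,0): 0 [-], cum=0
Step 4: p0@(3,1) p1@ESC p2@ESC p3@ESC p4@(3,2) -> at (4,0): 0 [-], cum=0
Step 5: p0@ESC p1@ESC p2@ESC p3@ESC p4@(3,1) -> at (4,0): 0 [-], cum=0
Step 6: p0@ESC p1@ESC p2@ESC p3@ESC p4@ESC -> at (4,0): 0 [-], cum=0
Total visits = 0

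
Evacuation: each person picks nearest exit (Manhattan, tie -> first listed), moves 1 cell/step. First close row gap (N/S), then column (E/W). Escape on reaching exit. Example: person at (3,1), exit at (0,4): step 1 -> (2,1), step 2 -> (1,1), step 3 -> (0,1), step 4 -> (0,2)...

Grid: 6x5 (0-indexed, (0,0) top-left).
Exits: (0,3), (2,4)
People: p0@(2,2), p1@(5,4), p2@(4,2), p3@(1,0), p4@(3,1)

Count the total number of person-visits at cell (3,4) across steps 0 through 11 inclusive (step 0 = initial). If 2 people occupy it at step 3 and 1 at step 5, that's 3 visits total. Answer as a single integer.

Step 0: p0@(2,2) p1@(5,4) p2@(4,2) p3@(1,0) p4@(3,1) -> at (3,4): 0 [-], cum=0
Step 1: p0@(2,3) p1@(4,4) p2@(3,2) p3@(0,0) p4@(2,1) -> at (3,4): 0 [-], cum=0
Step 2: p0@ESC p1@(3,4) p2@(2,2) p3@(0,1) p4@(2,2) -> at (3,4): 1 [p1], cum=1
Step 3: p0@ESC p1@ESC p2@(2,3) p3@(0,2) p4@(2,3) -> at (3,4): 0 [-], cum=1
Step 4: p0@ESC p1@ESC p2@ESC p3@ESC p4@ESC -> at (3,4): 0 [-], cum=1
Total visits = 1

Answer: 1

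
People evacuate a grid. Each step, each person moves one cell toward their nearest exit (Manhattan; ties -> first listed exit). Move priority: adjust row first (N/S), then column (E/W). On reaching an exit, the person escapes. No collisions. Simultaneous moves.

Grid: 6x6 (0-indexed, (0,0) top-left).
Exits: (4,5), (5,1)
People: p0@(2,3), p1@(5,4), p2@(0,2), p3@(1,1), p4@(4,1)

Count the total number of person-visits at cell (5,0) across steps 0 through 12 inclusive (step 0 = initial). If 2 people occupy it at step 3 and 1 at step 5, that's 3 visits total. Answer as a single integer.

Answer: 0

Derivation:
Step 0: p0@(2,3) p1@(5,4) p2@(0,2) p3@(1,1) p4@(4,1) -> at (5,0): 0 [-], cum=0
Step 1: p0@(3,3) p1@(4,4) p2@(1,2) p3@(2,1) p4@ESC -> at (5,0): 0 [-], cum=0
Step 2: p0@(4,3) p1@ESC p2@(2,2) p3@(3,1) p4@ESC -> at (5,0): 0 [-], cum=0
Step 3: p0@(4,4) p1@ESC p2@(3,2) p3@(4,1) p4@ESC -> at (5,0): 0 [-], cum=0
Step 4: p0@ESC p1@ESC p2@(4,2) p3@ESC p4@ESC -> at (5,0): 0 [-], cum=0
Step 5: p0@ESC p1@ESC p2@(5,2) p3@ESC p4@ESC -> at (5,0): 0 [-], cum=0
Step 6: p0@ESC p1@ESC p2@ESC p3@ESC p4@ESC -> at (5,0): 0 [-], cum=0
Total visits = 0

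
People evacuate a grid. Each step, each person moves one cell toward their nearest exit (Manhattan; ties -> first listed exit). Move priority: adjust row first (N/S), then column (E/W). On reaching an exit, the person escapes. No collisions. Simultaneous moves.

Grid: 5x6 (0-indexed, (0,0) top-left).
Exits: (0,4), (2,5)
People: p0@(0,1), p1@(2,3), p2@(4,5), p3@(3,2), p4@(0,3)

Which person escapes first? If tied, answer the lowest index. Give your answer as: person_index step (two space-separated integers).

Answer: 4 1

Derivation:
Step 1: p0:(0,1)->(0,2) | p1:(2,3)->(2,4) | p2:(4,5)->(3,5) | p3:(3,2)->(2,2) | p4:(0,3)->(0,4)->EXIT
Step 2: p0:(0,2)->(0,3) | p1:(2,4)->(2,5)->EXIT | p2:(3,5)->(2,5)->EXIT | p3:(2,2)->(2,3) | p4:escaped
Step 3: p0:(0,3)->(0,4)->EXIT | p1:escaped | p2:escaped | p3:(2,3)->(2,4) | p4:escaped
Step 4: p0:escaped | p1:escaped | p2:escaped | p3:(2,4)->(2,5)->EXIT | p4:escaped
Exit steps: [3, 2, 2, 4, 1]
First to escape: p4 at step 1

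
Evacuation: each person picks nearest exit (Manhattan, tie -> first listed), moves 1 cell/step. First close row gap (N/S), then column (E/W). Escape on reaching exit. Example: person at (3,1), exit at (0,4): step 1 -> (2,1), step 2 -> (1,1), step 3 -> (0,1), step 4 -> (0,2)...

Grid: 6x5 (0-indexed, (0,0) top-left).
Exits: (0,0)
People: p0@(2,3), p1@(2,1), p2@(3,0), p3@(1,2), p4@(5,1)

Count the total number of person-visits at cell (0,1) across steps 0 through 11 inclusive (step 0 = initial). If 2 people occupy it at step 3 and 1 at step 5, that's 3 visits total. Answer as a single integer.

Step 0: p0@(2,3) p1@(2,1) p2@(3,0) p3@(1,2) p4@(5,1) -> at (0,1): 0 [-], cum=0
Step 1: p0@(1,3) p1@(1,1) p2@(2,0) p3@(0,2) p4@(4,1) -> at (0,1): 0 [-], cum=0
Step 2: p0@(0,3) p1@(0,1) p2@(1,0) p3@(0,1) p4@(3,1) -> at (0,1): 2 [p1,p3], cum=2
Step 3: p0@(0,2) p1@ESC p2@ESC p3@ESC p4@(2,1) -> at (0,1): 0 [-], cum=2
Step 4: p0@(0,1) p1@ESC p2@ESC p3@ESC p4@(1,1) -> at (0,1): 1 [p0], cum=3
Step 5: p0@ESC p1@ESC p2@ESC p3@ESC p4@(0,1) -> at (0,1): 1 [p4], cum=4
Step 6: p0@ESC p1@ESC p2@ESC p3@ESC p4@ESC -> at (0,1): 0 [-], cum=4
Total visits = 4

Answer: 4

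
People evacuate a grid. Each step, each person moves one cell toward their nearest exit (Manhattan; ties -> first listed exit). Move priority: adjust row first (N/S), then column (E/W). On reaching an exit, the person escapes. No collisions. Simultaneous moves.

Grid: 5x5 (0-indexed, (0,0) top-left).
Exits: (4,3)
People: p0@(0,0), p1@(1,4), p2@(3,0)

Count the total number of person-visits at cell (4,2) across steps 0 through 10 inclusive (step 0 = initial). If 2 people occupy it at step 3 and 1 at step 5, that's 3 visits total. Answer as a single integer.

Answer: 2

Derivation:
Step 0: p0@(0,0) p1@(1,4) p2@(3,0) -> at (4,2): 0 [-], cum=0
Step 1: p0@(1,0) p1@(2,4) p2@(4,0) -> at (4,2): 0 [-], cum=0
Step 2: p0@(2,0) p1@(3,4) p2@(4,1) -> at (4,2): 0 [-], cum=0
Step 3: p0@(3,0) p1@(4,4) p2@(4,2) -> at (4,2): 1 [p2], cum=1
Step 4: p0@(4,0) p1@ESC p2@ESC -> at (4,2): 0 [-], cum=1
Step 5: p0@(4,1) p1@ESC p2@ESC -> at (4,2): 0 [-], cum=1
Step 6: p0@(4,2) p1@ESC p2@ESC -> at (4,2): 1 [p0], cum=2
Step 7: p0@ESC p1@ESC p2@ESC -> at (4,2): 0 [-], cum=2
Total visits = 2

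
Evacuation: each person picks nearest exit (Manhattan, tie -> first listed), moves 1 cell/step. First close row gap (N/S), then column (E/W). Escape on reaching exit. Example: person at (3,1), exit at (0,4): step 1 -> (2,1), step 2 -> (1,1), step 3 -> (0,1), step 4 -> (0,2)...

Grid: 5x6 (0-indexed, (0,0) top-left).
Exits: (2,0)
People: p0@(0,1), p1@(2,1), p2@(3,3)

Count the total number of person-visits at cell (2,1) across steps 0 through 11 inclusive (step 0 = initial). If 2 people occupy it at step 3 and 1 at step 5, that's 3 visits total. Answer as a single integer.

Step 0: p0@(0,1) p1@(2,1) p2@(3,3) -> at (2,1): 1 [p1], cum=1
Step 1: p0@(1,1) p1@ESC p2@(2,3) -> at (2,1): 0 [-], cum=1
Step 2: p0@(2,1) p1@ESC p2@(2,2) -> at (2,1): 1 [p0], cum=2
Step 3: p0@ESC p1@ESC p2@(2,1) -> at (2,1): 1 [p2], cum=3
Step 4: p0@ESC p1@ESC p2@ESC -> at (2,1): 0 [-], cum=3
Total visits = 3

Answer: 3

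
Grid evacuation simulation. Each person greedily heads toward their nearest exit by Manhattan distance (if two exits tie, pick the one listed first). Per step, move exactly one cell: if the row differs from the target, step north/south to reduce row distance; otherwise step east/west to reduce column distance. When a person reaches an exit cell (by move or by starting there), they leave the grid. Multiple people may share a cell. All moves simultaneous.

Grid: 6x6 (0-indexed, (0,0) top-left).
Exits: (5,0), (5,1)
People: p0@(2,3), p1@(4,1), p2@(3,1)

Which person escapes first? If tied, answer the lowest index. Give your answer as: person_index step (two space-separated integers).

Answer: 1 1

Derivation:
Step 1: p0:(2,3)->(3,3) | p1:(4,1)->(5,1)->EXIT | p2:(3,1)->(4,1)
Step 2: p0:(3,3)->(4,3) | p1:escaped | p2:(4,1)->(5,1)->EXIT
Step 3: p0:(4,3)->(5,3) | p1:escaped | p2:escaped
Step 4: p0:(5,3)->(5,2) | p1:escaped | p2:escaped
Step 5: p0:(5,2)->(5,1)->EXIT | p1:escaped | p2:escaped
Exit steps: [5, 1, 2]
First to escape: p1 at step 1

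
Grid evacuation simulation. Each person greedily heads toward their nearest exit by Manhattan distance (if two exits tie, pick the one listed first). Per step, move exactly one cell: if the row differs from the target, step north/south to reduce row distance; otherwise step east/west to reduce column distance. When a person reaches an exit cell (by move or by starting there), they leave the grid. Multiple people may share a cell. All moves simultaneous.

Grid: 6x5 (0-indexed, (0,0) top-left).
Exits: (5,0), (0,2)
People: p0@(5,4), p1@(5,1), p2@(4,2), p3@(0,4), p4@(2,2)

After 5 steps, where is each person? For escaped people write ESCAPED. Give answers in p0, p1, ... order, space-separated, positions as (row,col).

Step 1: p0:(5,4)->(5,3) | p1:(5,1)->(5,0)->EXIT | p2:(4,2)->(5,2) | p3:(0,4)->(0,3) | p4:(2,2)->(1,2)
Step 2: p0:(5,3)->(5,2) | p1:escaped | p2:(5,2)->(5,1) | p3:(0,3)->(0,2)->EXIT | p4:(1,2)->(0,2)->EXIT
Step 3: p0:(5,2)->(5,1) | p1:escaped | p2:(5,1)->(5,0)->EXIT | p3:escaped | p4:escaped
Step 4: p0:(5,1)->(5,0)->EXIT | p1:escaped | p2:escaped | p3:escaped | p4:escaped

ESCAPED ESCAPED ESCAPED ESCAPED ESCAPED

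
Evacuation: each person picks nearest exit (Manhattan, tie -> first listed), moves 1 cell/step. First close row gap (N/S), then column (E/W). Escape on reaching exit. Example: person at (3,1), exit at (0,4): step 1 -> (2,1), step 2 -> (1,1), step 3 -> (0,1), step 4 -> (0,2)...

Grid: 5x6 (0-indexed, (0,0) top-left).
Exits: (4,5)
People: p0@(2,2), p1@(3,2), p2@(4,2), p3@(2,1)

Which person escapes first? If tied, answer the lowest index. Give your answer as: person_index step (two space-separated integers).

Step 1: p0:(2,2)->(3,2) | p1:(3,2)->(4,2) | p2:(4,2)->(4,3) | p3:(2,1)->(3,1)
Step 2: p0:(3,2)->(4,2) | p1:(4,2)->(4,3) | p2:(4,3)->(4,4) | p3:(3,1)->(4,1)
Step 3: p0:(4,2)->(4,3) | p1:(4,3)->(4,4) | p2:(4,4)->(4,5)->EXIT | p3:(4,1)->(4,2)
Step 4: p0:(4,3)->(4,4) | p1:(4,4)->(4,5)->EXIT | p2:escaped | p3:(4,2)->(4,3)
Step 5: p0:(4,4)->(4,5)->EXIT | p1:escaped | p2:escaped | p3:(4,3)->(4,4)
Step 6: p0:escaped | p1:escaped | p2:escaped | p3:(4,4)->(4,5)->EXIT
Exit steps: [5, 4, 3, 6]
First to escape: p2 at step 3

Answer: 2 3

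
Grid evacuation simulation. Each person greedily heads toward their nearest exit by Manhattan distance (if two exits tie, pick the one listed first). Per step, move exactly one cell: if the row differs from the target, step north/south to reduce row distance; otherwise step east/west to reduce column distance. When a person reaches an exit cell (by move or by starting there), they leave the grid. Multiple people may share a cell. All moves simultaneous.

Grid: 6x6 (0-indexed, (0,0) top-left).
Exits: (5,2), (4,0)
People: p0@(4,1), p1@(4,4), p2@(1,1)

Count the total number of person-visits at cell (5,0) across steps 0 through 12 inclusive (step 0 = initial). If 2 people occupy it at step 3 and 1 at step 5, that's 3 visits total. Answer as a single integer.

Step 0: p0@(4,1) p1@(4,4) p2@(1,1) -> at (5,0): 0 [-], cum=0
Step 1: p0@ESC p1@(5,4) p2@(2,1) -> at (5,0): 0 [-], cum=0
Step 2: p0@ESC p1@(5,3) p2@(3,1) -> at (5,0): 0 [-], cum=0
Step 3: p0@ESC p1@ESC p2@(4,1) -> at (5,0): 0 [-], cum=0
Step 4: p0@ESC p1@ESC p2@ESC -> at (5,0): 0 [-], cum=0
Total visits = 0

Answer: 0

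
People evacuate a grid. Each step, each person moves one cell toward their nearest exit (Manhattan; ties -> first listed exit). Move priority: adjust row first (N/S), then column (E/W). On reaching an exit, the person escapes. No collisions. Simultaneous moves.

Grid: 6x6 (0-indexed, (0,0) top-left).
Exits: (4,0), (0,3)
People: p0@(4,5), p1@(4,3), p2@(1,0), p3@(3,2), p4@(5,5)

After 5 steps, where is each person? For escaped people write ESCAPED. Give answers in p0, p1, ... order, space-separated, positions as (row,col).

Step 1: p0:(4,5)->(4,4) | p1:(4,3)->(4,2) | p2:(1,0)->(2,0) | p3:(3,2)->(4,2) | p4:(5,5)->(4,5)
Step 2: p0:(4,4)->(4,3) | p1:(4,2)->(4,1) | p2:(2,0)->(3,0) | p3:(4,2)->(4,1) | p4:(4,5)->(4,4)
Step 3: p0:(4,3)->(4,2) | p1:(4,1)->(4,0)->EXIT | p2:(3,0)->(4,0)->EXIT | p3:(4,1)->(4,0)->EXIT | p4:(4,4)->(4,3)
Step 4: p0:(4,2)->(4,1) | p1:escaped | p2:escaped | p3:escaped | p4:(4,3)->(4,2)
Step 5: p0:(4,1)->(4,0)->EXIT | p1:escaped | p2:escaped | p3:escaped | p4:(4,2)->(4,1)

ESCAPED ESCAPED ESCAPED ESCAPED (4,1)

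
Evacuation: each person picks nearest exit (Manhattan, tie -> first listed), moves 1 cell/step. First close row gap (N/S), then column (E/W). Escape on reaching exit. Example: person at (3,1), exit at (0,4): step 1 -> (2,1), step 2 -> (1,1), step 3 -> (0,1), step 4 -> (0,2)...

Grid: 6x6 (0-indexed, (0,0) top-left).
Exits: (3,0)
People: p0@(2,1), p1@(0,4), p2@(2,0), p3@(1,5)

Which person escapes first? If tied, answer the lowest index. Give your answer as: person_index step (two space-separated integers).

Step 1: p0:(2,1)->(3,1) | p1:(0,4)->(1,4) | p2:(2,0)->(3,0)->EXIT | p3:(1,5)->(2,5)
Step 2: p0:(3,1)->(3,0)->EXIT | p1:(1,4)->(2,4) | p2:escaped | p3:(2,5)->(3,5)
Step 3: p0:escaped | p1:(2,4)->(3,4) | p2:escaped | p3:(3,5)->(3,4)
Step 4: p0:escaped | p1:(3,4)->(3,3) | p2:escaped | p3:(3,4)->(3,3)
Step 5: p0:escaped | p1:(3,3)->(3,2) | p2:escaped | p3:(3,3)->(3,2)
Step 6: p0:escaped | p1:(3,2)->(3,1) | p2:escaped | p3:(3,2)->(3,1)
Step 7: p0:escaped | p1:(3,1)->(3,0)->EXIT | p2:escaped | p3:(3,1)->(3,0)->EXIT
Exit steps: [2, 7, 1, 7]
First to escape: p2 at step 1

Answer: 2 1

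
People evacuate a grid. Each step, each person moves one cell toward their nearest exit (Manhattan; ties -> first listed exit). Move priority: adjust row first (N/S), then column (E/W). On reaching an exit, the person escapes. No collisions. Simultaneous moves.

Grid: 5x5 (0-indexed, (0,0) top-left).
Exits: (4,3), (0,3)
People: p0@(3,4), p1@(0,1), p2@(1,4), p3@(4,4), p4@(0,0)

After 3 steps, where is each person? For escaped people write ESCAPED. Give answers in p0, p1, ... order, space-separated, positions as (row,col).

Step 1: p0:(3,4)->(4,4) | p1:(0,1)->(0,2) | p2:(1,4)->(0,4) | p3:(4,4)->(4,3)->EXIT | p4:(0,0)->(0,1)
Step 2: p0:(4,4)->(4,3)->EXIT | p1:(0,2)->(0,3)->EXIT | p2:(0,4)->(0,3)->EXIT | p3:escaped | p4:(0,1)->(0,2)
Step 3: p0:escaped | p1:escaped | p2:escaped | p3:escaped | p4:(0,2)->(0,3)->EXIT

ESCAPED ESCAPED ESCAPED ESCAPED ESCAPED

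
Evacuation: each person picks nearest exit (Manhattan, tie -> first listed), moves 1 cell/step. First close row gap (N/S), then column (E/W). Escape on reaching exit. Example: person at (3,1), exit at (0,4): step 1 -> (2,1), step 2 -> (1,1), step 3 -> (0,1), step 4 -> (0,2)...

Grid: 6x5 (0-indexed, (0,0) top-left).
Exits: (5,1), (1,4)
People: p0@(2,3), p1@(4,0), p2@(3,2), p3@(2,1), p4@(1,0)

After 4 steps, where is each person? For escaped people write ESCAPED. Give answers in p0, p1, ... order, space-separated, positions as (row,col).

Step 1: p0:(2,3)->(1,3) | p1:(4,0)->(5,0) | p2:(3,2)->(4,2) | p3:(2,1)->(3,1) | p4:(1,0)->(1,1)
Step 2: p0:(1,3)->(1,4)->EXIT | p1:(5,0)->(5,1)->EXIT | p2:(4,2)->(5,2) | p3:(3,1)->(4,1) | p4:(1,1)->(1,2)
Step 3: p0:escaped | p1:escaped | p2:(5,2)->(5,1)->EXIT | p3:(4,1)->(5,1)->EXIT | p4:(1,2)->(1,3)
Step 4: p0:escaped | p1:escaped | p2:escaped | p3:escaped | p4:(1,3)->(1,4)->EXIT

ESCAPED ESCAPED ESCAPED ESCAPED ESCAPED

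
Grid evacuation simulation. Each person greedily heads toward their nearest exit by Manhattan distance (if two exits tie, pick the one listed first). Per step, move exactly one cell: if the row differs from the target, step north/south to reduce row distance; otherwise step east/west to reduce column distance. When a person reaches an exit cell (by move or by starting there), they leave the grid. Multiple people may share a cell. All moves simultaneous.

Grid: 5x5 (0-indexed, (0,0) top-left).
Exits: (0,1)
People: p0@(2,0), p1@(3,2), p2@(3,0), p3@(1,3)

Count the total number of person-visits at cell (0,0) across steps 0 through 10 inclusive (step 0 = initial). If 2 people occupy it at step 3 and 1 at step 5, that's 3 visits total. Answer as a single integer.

Step 0: p0@(2,0) p1@(3,2) p2@(3,0) p3@(1,3) -> at (0,0): 0 [-], cum=0
Step 1: p0@(1,0) p1@(2,2) p2@(2,0) p3@(0,3) -> at (0,0): 0 [-], cum=0
Step 2: p0@(0,0) p1@(1,2) p2@(1,0) p3@(0,2) -> at (0,0): 1 [p0], cum=1
Step 3: p0@ESC p1@(0,2) p2@(0,0) p3@ESC -> at (0,0): 1 [p2], cum=2
Step 4: p0@ESC p1@ESC p2@ESC p3@ESC -> at (0,0): 0 [-], cum=2
Total visits = 2

Answer: 2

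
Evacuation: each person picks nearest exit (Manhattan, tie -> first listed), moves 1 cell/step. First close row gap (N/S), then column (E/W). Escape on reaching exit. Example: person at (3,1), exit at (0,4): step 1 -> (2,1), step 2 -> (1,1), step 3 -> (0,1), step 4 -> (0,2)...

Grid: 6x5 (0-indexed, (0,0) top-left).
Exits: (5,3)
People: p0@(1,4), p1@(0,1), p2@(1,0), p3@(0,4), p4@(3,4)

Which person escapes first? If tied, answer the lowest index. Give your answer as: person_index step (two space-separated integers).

Answer: 4 3

Derivation:
Step 1: p0:(1,4)->(2,4) | p1:(0,1)->(1,1) | p2:(1,0)->(2,0) | p3:(0,4)->(1,4) | p4:(3,4)->(4,4)
Step 2: p0:(2,4)->(3,4) | p1:(1,1)->(2,1) | p2:(2,0)->(3,0) | p3:(1,4)->(2,4) | p4:(4,4)->(5,4)
Step 3: p0:(3,4)->(4,4) | p1:(2,1)->(3,1) | p2:(3,0)->(4,0) | p3:(2,4)->(3,4) | p4:(5,4)->(5,3)->EXIT
Step 4: p0:(4,4)->(5,4) | p1:(3,1)->(4,1) | p2:(4,0)->(5,0) | p3:(3,4)->(4,4) | p4:escaped
Step 5: p0:(5,4)->(5,3)->EXIT | p1:(4,1)->(5,1) | p2:(5,0)->(5,1) | p3:(4,4)->(5,4) | p4:escaped
Step 6: p0:escaped | p1:(5,1)->(5,2) | p2:(5,1)->(5,2) | p3:(5,4)->(5,3)->EXIT | p4:escaped
Step 7: p0:escaped | p1:(5,2)->(5,3)->EXIT | p2:(5,2)->(5,3)->EXIT | p3:escaped | p4:escaped
Exit steps: [5, 7, 7, 6, 3]
First to escape: p4 at step 3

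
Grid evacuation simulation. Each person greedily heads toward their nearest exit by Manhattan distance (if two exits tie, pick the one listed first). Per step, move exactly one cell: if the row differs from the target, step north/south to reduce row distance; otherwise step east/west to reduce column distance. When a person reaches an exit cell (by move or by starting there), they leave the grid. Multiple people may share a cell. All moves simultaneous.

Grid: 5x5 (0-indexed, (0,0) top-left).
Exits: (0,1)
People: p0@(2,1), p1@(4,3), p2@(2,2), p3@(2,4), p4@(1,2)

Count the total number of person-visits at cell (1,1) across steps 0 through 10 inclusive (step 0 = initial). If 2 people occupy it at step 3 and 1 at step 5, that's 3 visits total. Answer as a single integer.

Step 0: p0@(2,1) p1@(4,3) p2@(2,2) p3@(2,4) p4@(1,2) -> at (1,1): 0 [-], cum=0
Step 1: p0@(1,1) p1@(3,3) p2@(1,2) p3@(1,4) p4@(0,2) -> at (1,1): 1 [p0], cum=1
Step 2: p0@ESC p1@(2,3) p2@(0,2) p3@(0,4) p4@ESC -> at (1,1): 0 [-], cum=1
Step 3: p0@ESC p1@(1,3) p2@ESC p3@(0,3) p4@ESC -> at (1,1): 0 [-], cum=1
Step 4: p0@ESC p1@(0,3) p2@ESC p3@(0,2) p4@ESC -> at (1,1): 0 [-], cum=1
Step 5: p0@ESC p1@(0,2) p2@ESC p3@ESC p4@ESC -> at (1,1): 0 [-], cum=1
Step 6: p0@ESC p1@ESC p2@ESC p3@ESC p4@ESC -> at (1,1): 0 [-], cum=1
Total visits = 1

Answer: 1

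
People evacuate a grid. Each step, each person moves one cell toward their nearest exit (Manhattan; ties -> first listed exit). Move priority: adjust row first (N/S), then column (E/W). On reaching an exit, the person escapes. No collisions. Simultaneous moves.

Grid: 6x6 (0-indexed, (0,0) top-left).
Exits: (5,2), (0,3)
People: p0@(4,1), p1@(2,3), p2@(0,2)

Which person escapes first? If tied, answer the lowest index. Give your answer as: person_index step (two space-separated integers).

Answer: 2 1

Derivation:
Step 1: p0:(4,1)->(5,1) | p1:(2,3)->(1,3) | p2:(0,2)->(0,3)->EXIT
Step 2: p0:(5,1)->(5,2)->EXIT | p1:(1,3)->(0,3)->EXIT | p2:escaped
Exit steps: [2, 2, 1]
First to escape: p2 at step 1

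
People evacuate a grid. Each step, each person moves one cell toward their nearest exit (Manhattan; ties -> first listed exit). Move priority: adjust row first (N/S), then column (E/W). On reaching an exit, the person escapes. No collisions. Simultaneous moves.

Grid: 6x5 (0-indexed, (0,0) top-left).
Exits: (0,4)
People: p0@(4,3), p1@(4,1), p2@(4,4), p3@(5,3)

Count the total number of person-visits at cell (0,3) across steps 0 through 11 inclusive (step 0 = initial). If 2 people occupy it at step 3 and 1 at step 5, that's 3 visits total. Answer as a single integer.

Step 0: p0@(4,3) p1@(4,1) p2@(4,4) p3@(5,3) -> at (0,3): 0 [-], cum=0
Step 1: p0@(3,3) p1@(3,1) p2@(3,4) p3@(4,3) -> at (0,3): 0 [-], cum=0
Step 2: p0@(2,3) p1@(2,1) p2@(2,4) p3@(3,3) -> at (0,3): 0 [-], cum=0
Step 3: p0@(1,3) p1@(1,1) p2@(1,4) p3@(2,3) -> at (0,3): 0 [-], cum=0
Step 4: p0@(0,3) p1@(0,1) p2@ESC p3@(1,3) -> at (0,3): 1 [p0], cum=1
Step 5: p0@ESC p1@(0,2) p2@ESC p3@(0,3) -> at (0,3): 1 [p3], cum=2
Step 6: p0@ESC p1@(0,3) p2@ESC p3@ESC -> at (0,3): 1 [p1], cum=3
Step 7: p0@ESC p1@ESC p2@ESC p3@ESC -> at (0,3): 0 [-], cum=3
Total visits = 3

Answer: 3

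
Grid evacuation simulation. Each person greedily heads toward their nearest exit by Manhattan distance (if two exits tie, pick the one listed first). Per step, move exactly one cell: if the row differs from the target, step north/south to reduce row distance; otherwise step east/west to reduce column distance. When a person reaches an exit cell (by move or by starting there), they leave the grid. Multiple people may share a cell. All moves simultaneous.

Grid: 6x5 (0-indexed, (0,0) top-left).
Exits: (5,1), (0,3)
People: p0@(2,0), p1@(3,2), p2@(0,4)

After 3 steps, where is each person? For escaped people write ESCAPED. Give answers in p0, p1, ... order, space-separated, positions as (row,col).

Step 1: p0:(2,0)->(3,0) | p1:(3,2)->(4,2) | p2:(0,4)->(0,3)->EXIT
Step 2: p0:(3,0)->(4,0) | p1:(4,2)->(5,2) | p2:escaped
Step 3: p0:(4,0)->(5,0) | p1:(5,2)->(5,1)->EXIT | p2:escaped

(5,0) ESCAPED ESCAPED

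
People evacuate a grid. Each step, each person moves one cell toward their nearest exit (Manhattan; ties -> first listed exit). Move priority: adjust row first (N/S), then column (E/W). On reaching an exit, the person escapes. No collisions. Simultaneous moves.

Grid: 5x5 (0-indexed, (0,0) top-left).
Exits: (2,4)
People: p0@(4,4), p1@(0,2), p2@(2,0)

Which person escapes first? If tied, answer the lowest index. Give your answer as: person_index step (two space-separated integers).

Step 1: p0:(4,4)->(3,4) | p1:(0,2)->(1,2) | p2:(2,0)->(2,1)
Step 2: p0:(3,4)->(2,4)->EXIT | p1:(1,2)->(2,2) | p2:(2,1)->(2,2)
Step 3: p0:escaped | p1:(2,2)->(2,3) | p2:(2,2)->(2,3)
Step 4: p0:escaped | p1:(2,3)->(2,4)->EXIT | p2:(2,3)->(2,4)->EXIT
Exit steps: [2, 4, 4]
First to escape: p0 at step 2

Answer: 0 2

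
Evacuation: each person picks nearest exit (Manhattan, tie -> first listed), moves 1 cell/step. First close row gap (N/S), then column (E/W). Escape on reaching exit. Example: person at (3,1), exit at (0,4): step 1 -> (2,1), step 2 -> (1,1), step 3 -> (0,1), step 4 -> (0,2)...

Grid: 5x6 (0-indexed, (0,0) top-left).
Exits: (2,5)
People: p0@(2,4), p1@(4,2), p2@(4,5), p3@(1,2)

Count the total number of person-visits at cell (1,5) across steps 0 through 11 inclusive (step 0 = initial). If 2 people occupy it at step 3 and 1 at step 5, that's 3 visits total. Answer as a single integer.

Answer: 0

Derivation:
Step 0: p0@(2,4) p1@(4,2) p2@(4,5) p3@(1,2) -> at (1,5): 0 [-], cum=0
Step 1: p0@ESC p1@(3,2) p2@(3,5) p3@(2,2) -> at (1,5): 0 [-], cum=0
Step 2: p0@ESC p1@(2,2) p2@ESC p3@(2,3) -> at (1,5): 0 [-], cum=0
Step 3: p0@ESC p1@(2,3) p2@ESC p3@(2,4) -> at (1,5): 0 [-], cum=0
Step 4: p0@ESC p1@(2,4) p2@ESC p3@ESC -> at (1,5): 0 [-], cum=0
Step 5: p0@ESC p1@ESC p2@ESC p3@ESC -> at (1,5): 0 [-], cum=0
Total visits = 0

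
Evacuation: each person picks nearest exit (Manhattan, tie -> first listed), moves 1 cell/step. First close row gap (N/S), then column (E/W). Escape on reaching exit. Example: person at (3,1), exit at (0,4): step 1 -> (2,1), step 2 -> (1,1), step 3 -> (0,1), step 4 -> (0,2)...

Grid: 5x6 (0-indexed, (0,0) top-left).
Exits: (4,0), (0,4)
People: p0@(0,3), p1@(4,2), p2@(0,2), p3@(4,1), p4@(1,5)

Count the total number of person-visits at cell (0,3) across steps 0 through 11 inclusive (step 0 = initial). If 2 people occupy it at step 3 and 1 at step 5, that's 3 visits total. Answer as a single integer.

Answer: 2

Derivation:
Step 0: p0@(0,3) p1@(4,2) p2@(0,2) p3@(4,1) p4@(1,5) -> at (0,3): 1 [p0], cum=1
Step 1: p0@ESC p1@(4,1) p2@(0,3) p3@ESC p4@(0,5) -> at (0,3): 1 [p2], cum=2
Step 2: p0@ESC p1@ESC p2@ESC p3@ESC p4@ESC -> at (0,3): 0 [-], cum=2
Total visits = 2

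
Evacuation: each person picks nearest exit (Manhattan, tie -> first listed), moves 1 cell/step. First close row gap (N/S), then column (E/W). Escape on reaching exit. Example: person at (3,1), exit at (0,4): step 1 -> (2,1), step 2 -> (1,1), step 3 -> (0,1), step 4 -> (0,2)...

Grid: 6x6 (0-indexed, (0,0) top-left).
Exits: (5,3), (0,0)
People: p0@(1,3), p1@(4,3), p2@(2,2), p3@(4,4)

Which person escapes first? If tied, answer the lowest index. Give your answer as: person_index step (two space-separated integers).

Answer: 1 1

Derivation:
Step 1: p0:(1,3)->(2,3) | p1:(4,3)->(5,3)->EXIT | p2:(2,2)->(3,2) | p3:(4,4)->(5,4)
Step 2: p0:(2,3)->(3,3) | p1:escaped | p2:(3,2)->(4,2) | p3:(5,4)->(5,3)->EXIT
Step 3: p0:(3,3)->(4,3) | p1:escaped | p2:(4,2)->(5,2) | p3:escaped
Step 4: p0:(4,3)->(5,3)->EXIT | p1:escaped | p2:(5,2)->(5,3)->EXIT | p3:escaped
Exit steps: [4, 1, 4, 2]
First to escape: p1 at step 1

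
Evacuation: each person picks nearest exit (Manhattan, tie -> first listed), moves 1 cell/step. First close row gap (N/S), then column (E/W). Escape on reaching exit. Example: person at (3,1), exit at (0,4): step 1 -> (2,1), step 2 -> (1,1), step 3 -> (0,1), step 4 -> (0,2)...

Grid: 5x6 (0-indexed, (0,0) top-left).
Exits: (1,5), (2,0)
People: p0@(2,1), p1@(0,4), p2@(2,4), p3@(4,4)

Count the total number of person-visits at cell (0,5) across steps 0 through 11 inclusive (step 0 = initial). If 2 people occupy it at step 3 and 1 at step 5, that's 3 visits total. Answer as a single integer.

Answer: 0

Derivation:
Step 0: p0@(2,1) p1@(0,4) p2@(2,4) p3@(4,4) -> at (0,5): 0 [-], cum=0
Step 1: p0@ESC p1@(1,4) p2@(1,4) p3@(3,4) -> at (0,5): 0 [-], cum=0
Step 2: p0@ESC p1@ESC p2@ESC p3@(2,4) -> at (0,5): 0 [-], cum=0
Step 3: p0@ESC p1@ESC p2@ESC p3@(1,4) -> at (0,5): 0 [-], cum=0
Step 4: p0@ESC p1@ESC p2@ESC p3@ESC -> at (0,5): 0 [-], cum=0
Total visits = 0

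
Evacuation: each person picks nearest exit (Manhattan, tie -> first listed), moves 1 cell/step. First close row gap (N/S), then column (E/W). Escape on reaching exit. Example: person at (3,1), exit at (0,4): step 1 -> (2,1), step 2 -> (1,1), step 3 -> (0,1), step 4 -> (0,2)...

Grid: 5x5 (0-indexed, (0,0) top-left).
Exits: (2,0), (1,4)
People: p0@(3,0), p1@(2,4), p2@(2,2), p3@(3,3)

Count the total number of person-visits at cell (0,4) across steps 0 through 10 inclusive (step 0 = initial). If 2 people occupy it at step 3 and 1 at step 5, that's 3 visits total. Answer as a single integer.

Answer: 0

Derivation:
Step 0: p0@(3,0) p1@(2,4) p2@(2,2) p3@(3,3) -> at (0,4): 0 [-], cum=0
Step 1: p0@ESC p1@ESC p2@(2,1) p3@(2,3) -> at (0,4): 0 [-], cum=0
Step 2: p0@ESC p1@ESC p2@ESC p3@(1,3) -> at (0,4): 0 [-], cum=0
Step 3: p0@ESC p1@ESC p2@ESC p3@ESC -> at (0,4): 0 [-], cum=0
Total visits = 0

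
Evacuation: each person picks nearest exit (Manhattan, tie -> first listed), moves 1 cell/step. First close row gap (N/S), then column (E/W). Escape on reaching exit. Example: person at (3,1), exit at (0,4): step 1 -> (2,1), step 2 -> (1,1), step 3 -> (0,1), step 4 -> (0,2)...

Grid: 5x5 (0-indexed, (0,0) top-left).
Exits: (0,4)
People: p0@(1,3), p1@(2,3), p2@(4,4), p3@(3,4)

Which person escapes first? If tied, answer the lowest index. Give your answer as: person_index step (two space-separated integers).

Step 1: p0:(1,3)->(0,3) | p1:(2,3)->(1,3) | p2:(4,4)->(3,4) | p3:(3,4)->(2,4)
Step 2: p0:(0,3)->(0,4)->EXIT | p1:(1,3)->(0,3) | p2:(3,4)->(2,4) | p3:(2,4)->(1,4)
Step 3: p0:escaped | p1:(0,3)->(0,4)->EXIT | p2:(2,4)->(1,4) | p3:(1,4)->(0,4)->EXIT
Step 4: p0:escaped | p1:escaped | p2:(1,4)->(0,4)->EXIT | p3:escaped
Exit steps: [2, 3, 4, 3]
First to escape: p0 at step 2

Answer: 0 2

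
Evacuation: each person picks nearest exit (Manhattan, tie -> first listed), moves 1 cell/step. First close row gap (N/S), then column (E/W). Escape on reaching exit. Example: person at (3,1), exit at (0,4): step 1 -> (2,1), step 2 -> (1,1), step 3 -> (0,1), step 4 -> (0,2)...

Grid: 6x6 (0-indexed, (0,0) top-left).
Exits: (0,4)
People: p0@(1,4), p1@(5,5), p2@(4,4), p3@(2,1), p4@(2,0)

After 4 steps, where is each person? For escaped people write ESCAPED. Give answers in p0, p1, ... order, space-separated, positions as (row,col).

Step 1: p0:(1,4)->(0,4)->EXIT | p1:(5,5)->(4,5) | p2:(4,4)->(3,4) | p3:(2,1)->(1,1) | p4:(2,0)->(1,0)
Step 2: p0:escaped | p1:(4,5)->(3,5) | p2:(3,4)->(2,4) | p3:(1,1)->(0,1) | p4:(1,0)->(0,0)
Step 3: p0:escaped | p1:(3,5)->(2,5) | p2:(2,4)->(1,4) | p3:(0,1)->(0,2) | p4:(0,0)->(0,1)
Step 4: p0:escaped | p1:(2,5)->(1,5) | p2:(1,4)->(0,4)->EXIT | p3:(0,2)->(0,3) | p4:(0,1)->(0,2)

ESCAPED (1,5) ESCAPED (0,3) (0,2)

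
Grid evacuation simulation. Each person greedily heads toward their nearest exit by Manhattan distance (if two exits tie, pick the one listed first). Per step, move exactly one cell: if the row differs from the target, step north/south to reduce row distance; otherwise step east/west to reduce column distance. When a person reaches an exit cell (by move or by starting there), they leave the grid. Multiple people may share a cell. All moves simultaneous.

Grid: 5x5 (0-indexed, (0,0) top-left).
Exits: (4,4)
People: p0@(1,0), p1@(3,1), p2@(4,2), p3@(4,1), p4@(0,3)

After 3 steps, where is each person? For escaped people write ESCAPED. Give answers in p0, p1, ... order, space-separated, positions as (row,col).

Step 1: p0:(1,0)->(2,0) | p1:(3,1)->(4,1) | p2:(4,2)->(4,3) | p3:(4,1)->(4,2) | p4:(0,3)->(1,3)
Step 2: p0:(2,0)->(3,0) | p1:(4,1)->(4,2) | p2:(4,3)->(4,4)->EXIT | p3:(4,2)->(4,3) | p4:(1,3)->(2,3)
Step 3: p0:(3,0)->(4,0) | p1:(4,2)->(4,3) | p2:escaped | p3:(4,3)->(4,4)->EXIT | p4:(2,3)->(3,3)

(4,0) (4,3) ESCAPED ESCAPED (3,3)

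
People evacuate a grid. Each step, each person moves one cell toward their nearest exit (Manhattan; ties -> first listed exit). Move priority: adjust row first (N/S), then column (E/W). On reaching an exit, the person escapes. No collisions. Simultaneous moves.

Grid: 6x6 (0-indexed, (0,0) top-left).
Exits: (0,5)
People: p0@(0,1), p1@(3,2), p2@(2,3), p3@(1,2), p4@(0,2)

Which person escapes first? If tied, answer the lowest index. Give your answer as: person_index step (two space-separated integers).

Step 1: p0:(0,1)->(0,2) | p1:(3,2)->(2,2) | p2:(2,3)->(1,3) | p3:(1,2)->(0,2) | p4:(0,2)->(0,3)
Step 2: p0:(0,2)->(0,3) | p1:(2,2)->(1,2) | p2:(1,3)->(0,3) | p3:(0,2)->(0,3) | p4:(0,3)->(0,4)
Step 3: p0:(0,3)->(0,4) | p1:(1,2)->(0,2) | p2:(0,3)->(0,4) | p3:(0,3)->(0,4) | p4:(0,4)->(0,5)->EXIT
Step 4: p0:(0,4)->(0,5)->EXIT | p1:(0,2)->(0,3) | p2:(0,4)->(0,5)->EXIT | p3:(0,4)->(0,5)->EXIT | p4:escaped
Step 5: p0:escaped | p1:(0,3)->(0,4) | p2:escaped | p3:escaped | p4:escaped
Step 6: p0:escaped | p1:(0,4)->(0,5)->EXIT | p2:escaped | p3:escaped | p4:escaped
Exit steps: [4, 6, 4, 4, 3]
First to escape: p4 at step 3

Answer: 4 3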